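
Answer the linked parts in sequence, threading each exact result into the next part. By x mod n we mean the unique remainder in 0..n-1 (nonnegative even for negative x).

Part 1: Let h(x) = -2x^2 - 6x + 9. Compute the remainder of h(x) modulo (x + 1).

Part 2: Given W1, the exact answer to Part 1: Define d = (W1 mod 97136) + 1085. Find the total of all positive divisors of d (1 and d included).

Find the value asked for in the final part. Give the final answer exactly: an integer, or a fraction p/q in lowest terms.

Part 1: remainder = value at the root: -2*(-1)^2 - 6*(-1)^1 + 9 = (-2) + (6) + (9) = 13; answer 13
Part 2: W1 = 13; d = 1098; 1098 = 2 * 3^2 * 61; sigma = (1 + 2) * (1 + 3 + 9) * (1 + 61) = 3 * 13 * 62 = 2418; answer 2418

2418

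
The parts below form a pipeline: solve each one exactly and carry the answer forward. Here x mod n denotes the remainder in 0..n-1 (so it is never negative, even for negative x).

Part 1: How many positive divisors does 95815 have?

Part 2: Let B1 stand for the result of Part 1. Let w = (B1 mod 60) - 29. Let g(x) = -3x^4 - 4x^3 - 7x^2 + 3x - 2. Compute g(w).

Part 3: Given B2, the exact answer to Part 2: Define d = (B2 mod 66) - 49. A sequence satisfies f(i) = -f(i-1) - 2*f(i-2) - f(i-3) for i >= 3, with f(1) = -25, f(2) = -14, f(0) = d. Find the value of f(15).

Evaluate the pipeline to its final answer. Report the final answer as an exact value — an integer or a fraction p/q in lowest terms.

Part 1: 95815 = 5 * 19163; number of divisors = (1+1) * (1+1) = 4; answer 4
Part 2: B1 = 4; w = -25; -3*(-25)^4 - 4*(-25)^3 - 7*(-25)^2 + 3*(-25)^1 - 2 = (-1171875) + (62500) + (-4375) + (-75) + (-2) = -1113827; answer -1113827
Part 3: B2 = -1113827; d = 6; f(3) = -1*(-14) - 2*(-25) - 1*(6) = 58; iterating: f(3)=58, f(4)=-5, f(5)=-97, f(6)=49, f(7)=150, f(8)=-151, f(9)=-198, f(10)=350, f(11)=197, f(12)=-699, f(13)=-45, f(14)=1246, f(15)=-457; answer -457

-457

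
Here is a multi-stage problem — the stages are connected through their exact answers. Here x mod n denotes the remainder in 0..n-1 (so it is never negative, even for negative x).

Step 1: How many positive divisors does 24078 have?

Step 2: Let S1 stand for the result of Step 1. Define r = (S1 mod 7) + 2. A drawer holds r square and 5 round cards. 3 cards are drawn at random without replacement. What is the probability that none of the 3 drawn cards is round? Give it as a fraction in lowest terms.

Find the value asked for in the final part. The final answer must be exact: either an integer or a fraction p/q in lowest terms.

Step 1: 24078 = 2 * 3 * 4013; number of divisors = (1+1) * (1+1) * (1+1) = 8; answer 8
Step 2: S1 = 8; r = 3; total draws C(8,3) = 56; favorable C(3,3) = 1; P = 1/56; answer 1/56

1/56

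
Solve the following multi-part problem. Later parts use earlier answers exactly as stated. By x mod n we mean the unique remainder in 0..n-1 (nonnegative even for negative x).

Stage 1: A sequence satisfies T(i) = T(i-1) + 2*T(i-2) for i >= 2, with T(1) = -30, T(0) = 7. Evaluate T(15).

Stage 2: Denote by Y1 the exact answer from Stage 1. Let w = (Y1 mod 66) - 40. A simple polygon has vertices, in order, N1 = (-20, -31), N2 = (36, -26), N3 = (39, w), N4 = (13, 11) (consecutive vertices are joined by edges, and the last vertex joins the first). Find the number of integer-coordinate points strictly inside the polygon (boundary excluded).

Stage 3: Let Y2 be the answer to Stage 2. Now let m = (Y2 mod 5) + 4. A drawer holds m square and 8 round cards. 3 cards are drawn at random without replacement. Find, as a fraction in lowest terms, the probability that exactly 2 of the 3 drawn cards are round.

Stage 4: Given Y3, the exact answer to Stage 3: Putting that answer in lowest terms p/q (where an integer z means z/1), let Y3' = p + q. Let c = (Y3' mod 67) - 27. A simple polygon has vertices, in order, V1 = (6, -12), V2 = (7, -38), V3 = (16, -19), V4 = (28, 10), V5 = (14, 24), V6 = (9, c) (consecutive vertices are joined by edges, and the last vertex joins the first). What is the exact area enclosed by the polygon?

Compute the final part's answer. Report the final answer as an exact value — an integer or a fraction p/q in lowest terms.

Stage 1: T(2) = 1*(-30) + 2*(7) = -16; iterating: T(2)=-16, T(3)=-76, T(4)=-108, T(5)=-260, T(6)=-476, T(7)=-996, T(8)=-1948, T(9)=-3940, T(10)=-7836, T(11)=-15716, T(12)=-31388, T(13)=-62820, T(14)=-125596, T(15)=-251236; answer -251236
Stage 2: Y1 = -251236; w = -14; cross terms: (-20*-26 - 36*-31)=1636, (36*-14 - 39*-26)=510, (39*11 - 13*-14)=611, (13*-31 - -20*11)=-183; twice the area = |2574| = 2574; area = 1287; boundary points = 1 + 3 + 1 + 3 = 8; strictly interior points = area - boundary/2 + 1 = 1284; answer 1284
Stage 3: Y2 = 1284; m = 8; total draws C(16,3) = 560; favorable C(8,2)*C(8,1) = 224; P = 2/5; answer 2/5
Stage 4: Y3 = 2/5; threaded value p + q = 7; c = -20; cross terms: (6*-38 - 7*-12)=-144, (7*-19 - 16*-38)=475, (16*10 - 28*-19)=692, (28*24 - 14*10)=532, (14*-20 - 9*24)=-496, (9*-12 - 6*-20)=12; twice the area = |1071| = 1071; area = 1071/2; answer 1071/2

1071/2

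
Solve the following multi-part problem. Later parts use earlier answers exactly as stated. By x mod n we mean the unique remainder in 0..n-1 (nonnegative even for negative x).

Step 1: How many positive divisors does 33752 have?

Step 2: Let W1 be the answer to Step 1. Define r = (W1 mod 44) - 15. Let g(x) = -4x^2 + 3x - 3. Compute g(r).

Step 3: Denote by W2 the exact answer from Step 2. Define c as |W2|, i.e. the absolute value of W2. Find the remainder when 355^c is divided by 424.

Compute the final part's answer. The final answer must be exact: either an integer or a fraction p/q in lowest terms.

169

Step 1: 33752 = 2^3 * 4219; number of divisors = (3+1) * (1+1) = 8; answer 8
Step 2: W1 = 8; r = -7; -4*(-7)^2 + 3*(-7)^1 - 3 = (-196) + (-21) + (-3) = -220; answer -220
Step 3: W2 = -220; c = 220; squarings mod 424: 355^1=355, 355^2=97, 355^4=81, 355^8=201, 355^16=121, 355^32=225, 355^64=169, 355^128=153; 355^220 = 355^4 * 355^8 * 355^16 * 355^64 * 355^128 = 169 (mod 424); answer 169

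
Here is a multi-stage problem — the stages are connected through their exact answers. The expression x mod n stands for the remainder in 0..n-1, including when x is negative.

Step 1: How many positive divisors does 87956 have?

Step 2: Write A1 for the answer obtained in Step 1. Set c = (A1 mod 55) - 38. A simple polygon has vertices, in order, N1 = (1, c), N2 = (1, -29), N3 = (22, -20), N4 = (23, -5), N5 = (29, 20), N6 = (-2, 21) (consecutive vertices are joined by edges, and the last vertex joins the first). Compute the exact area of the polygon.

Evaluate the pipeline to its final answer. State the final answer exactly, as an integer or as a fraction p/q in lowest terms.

1125

Step 1: 87956 = 2^2 * 11 * 1999; number of divisors = (2+1) * (1+1) * (1+1) = 12; answer 12
Step 2: A1 = 12; c = -26; cross terms: (1*-29 - 1*-26)=-3, (1*-20 - 22*-29)=618, (22*-5 - 23*-20)=350, (23*20 - 29*-5)=605, (29*21 - -2*20)=649, (-2*-26 - 1*21)=31; twice the area = |2250| = 2250; area = 1125; answer 1125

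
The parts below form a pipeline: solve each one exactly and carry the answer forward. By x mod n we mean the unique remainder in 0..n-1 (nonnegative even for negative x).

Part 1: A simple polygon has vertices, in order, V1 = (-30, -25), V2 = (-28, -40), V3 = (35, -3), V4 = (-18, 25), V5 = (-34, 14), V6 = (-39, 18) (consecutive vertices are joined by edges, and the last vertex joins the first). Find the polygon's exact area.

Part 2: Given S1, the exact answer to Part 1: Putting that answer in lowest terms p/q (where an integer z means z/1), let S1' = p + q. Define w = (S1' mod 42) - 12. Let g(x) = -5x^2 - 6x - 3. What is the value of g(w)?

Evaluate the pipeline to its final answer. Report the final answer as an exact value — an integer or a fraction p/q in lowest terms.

Part 1: cross terms: (-30*-40 - -28*-25)=500, (-28*-3 - 35*-40)=1484, (35*25 - -18*-3)=821, (-18*14 - -34*25)=598, (-34*18 - -39*14)=-66, (-39*-25 - -30*18)=1515; twice the area = |4852| = 4852; area = 2426; answer 2426
Part 2: S1 = 2426; threaded value p + q = 2427; w = 21; -5*(21)^2 - 6*(21)^1 - 3 = (-2205) + (-126) + (-3) = -2334; answer -2334

-2334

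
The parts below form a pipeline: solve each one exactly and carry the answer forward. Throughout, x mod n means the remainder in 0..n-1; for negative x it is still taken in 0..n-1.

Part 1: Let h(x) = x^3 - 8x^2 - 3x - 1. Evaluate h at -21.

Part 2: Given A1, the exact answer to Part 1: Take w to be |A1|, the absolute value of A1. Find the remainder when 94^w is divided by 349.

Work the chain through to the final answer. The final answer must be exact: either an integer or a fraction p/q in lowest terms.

Part 1: 1*(-21)^3 - 8*(-21)^2 - 3*(-21)^1 - 1 = (-9261) + (-3528) + (63) + (-1) = -12727; answer -12727
Part 2: A1 = -12727; w = 12727; squarings mod 349: 94^1=94, 94^2=111, 94^4=106, 94^8=68, 94^16=87, 94^32=240, 94^64=15, 94^128=225, 94^256=20, 94^512=51, 94^1024=158, 94^2048=185, 94^4096=23, 94^8192=180; 94^12727 = 94^1 * 94^2 * 94^4 * 94^16 * 94^32 * 94^128 * 94^256 * 94^4096 * 94^8192 = 147 (mod 349); answer 147

147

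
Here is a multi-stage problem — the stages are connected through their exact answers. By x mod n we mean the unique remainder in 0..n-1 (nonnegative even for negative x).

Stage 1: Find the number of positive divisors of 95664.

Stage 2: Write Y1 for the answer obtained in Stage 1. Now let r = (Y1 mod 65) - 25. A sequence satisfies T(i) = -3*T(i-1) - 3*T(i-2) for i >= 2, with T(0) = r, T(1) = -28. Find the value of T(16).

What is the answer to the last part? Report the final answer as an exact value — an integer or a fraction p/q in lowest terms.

Stage 1: 95664 = 2^4 * 3 * 1993; number of divisors = (4+1) * (1+1) * (1+1) = 20; answer 20
Stage 2: Y1 = 20; r = -5; T(2) = -3*(-28) - 3*(-5) = 99; iterating: T(2)=99, T(3)=-213, T(4)=342, T(5)=-387, T(6)=135, T(7)=756, T(8)=-2673, T(9)=5751, T(10)=-9234, T(11)=10449, T(12)=-3645, T(13)=-20412, T(14)=72171, T(15)=-155277, T(16)=249318; answer 249318

249318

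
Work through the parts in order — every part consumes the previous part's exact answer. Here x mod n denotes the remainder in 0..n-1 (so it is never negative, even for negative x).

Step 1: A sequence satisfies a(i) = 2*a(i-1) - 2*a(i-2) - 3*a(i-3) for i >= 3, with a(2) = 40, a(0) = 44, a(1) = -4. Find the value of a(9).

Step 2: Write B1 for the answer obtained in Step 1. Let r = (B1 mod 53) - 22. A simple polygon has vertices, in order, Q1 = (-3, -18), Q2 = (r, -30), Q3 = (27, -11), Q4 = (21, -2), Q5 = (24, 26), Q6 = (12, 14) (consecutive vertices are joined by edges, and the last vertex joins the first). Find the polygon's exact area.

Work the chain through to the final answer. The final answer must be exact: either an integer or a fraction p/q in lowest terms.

1507/2

Step 1: a(3) = 2*(40) - 2*(-4) - 3*(44) = -44; iterating: a(3)=-44, a(4)=-156, a(5)=-344, a(6)=-244, a(7)=668, a(8)=2856, a(9)=5108; answer 5108
Step 2: B1 = 5108; r = -2; cross terms: (-3*-30 - -2*-18)=54, (-2*-11 - 27*-30)=832, (27*-2 - 21*-11)=177, (21*26 - 24*-2)=594, (24*14 - 12*26)=24, (12*-18 - -3*14)=-174; twice the area = |1507| = 1507; area = 1507/2; answer 1507/2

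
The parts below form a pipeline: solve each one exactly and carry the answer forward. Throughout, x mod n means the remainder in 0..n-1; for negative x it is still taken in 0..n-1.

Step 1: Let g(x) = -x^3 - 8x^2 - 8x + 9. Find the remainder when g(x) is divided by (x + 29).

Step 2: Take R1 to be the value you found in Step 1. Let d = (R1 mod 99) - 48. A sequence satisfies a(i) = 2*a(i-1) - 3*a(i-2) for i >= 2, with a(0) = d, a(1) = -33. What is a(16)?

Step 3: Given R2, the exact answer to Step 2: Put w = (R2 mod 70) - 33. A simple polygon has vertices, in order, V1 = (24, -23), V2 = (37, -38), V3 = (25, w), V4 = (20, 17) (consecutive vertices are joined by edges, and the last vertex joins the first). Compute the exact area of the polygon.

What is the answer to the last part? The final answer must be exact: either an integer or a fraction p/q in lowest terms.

565/2

Step 1: remainder = value at the root: -1*(-29)^3 - 8*(-29)^2 - 8*(-29)^1 + 9 = (24389) + (-6728) + (232) + (9) = 17902; answer 17902
Step 2: R1 = 17902; d = 34; a(2) = 2*(-33) - 3*(34) = -168; iterating: a(2)=-168, a(3)=-237, a(4)=30, a(5)=771, a(6)=1452, a(7)=591, a(8)=-3174, a(9)=-8121, a(10)=-6720, a(11)=10923, a(12)=42006, a(13)=51243, a(14)=-23532, a(15)=-200793, a(16)=-330990; answer -330990
Step 3: R2 = -330990; w = 7; cross terms: (24*-38 - 37*-23)=-61, (37*7 - 25*-38)=1209, (25*17 - 20*7)=285, (20*-23 - 24*17)=-868; twice the area = |565| = 565; area = 565/2; answer 565/2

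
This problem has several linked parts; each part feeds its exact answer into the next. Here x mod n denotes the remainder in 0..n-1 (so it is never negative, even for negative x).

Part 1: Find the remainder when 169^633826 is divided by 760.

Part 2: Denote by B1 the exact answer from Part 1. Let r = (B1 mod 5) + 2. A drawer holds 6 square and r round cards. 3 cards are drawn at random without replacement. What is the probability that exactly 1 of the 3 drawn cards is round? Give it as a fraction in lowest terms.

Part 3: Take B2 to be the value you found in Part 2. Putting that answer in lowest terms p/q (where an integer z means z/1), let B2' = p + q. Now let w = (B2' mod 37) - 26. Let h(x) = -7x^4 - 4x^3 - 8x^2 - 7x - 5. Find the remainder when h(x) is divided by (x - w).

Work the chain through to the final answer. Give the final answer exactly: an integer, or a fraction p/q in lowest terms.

Part 1: squarings mod 760: 169^1=169, 169^2=441, 169^4=681, 169^8=161, 169^16=81, 169^32=481, 169^64=321, 169^128=441, 169^256=681, 169^512=161, 169^1024=81, 169^2048=481, 169^4096=321, 169^8192=441, 169^16384=681, 169^32768=161, 169^65536=81, 169^131072=481, 169^262144=321, 169^524288=441; 169^633826 = 169^2 * 169^32 * 169^64 * 169^128 * 169^256 * 169^512 * 169^2048 * 169^8192 * 169^32768 * 169^65536 * 169^524288 = 321 (mod 760); answer 321
Part 2: B1 = 321; r = 3; total draws C(9,3) = 84; favorable C(3,1)*C(6,2) = 45; P = 15/28; answer 15/28
Part 3: B2 = 15/28; threaded value p + q = 43; w = -20; remainder = value at the root: -7*(-20)^4 - 4*(-20)^3 - 8*(-20)^2 - 7*(-20)^1 - 5 = (-1120000) + (32000) + (-3200) + (140) + (-5) = -1091065; answer -1091065

-1091065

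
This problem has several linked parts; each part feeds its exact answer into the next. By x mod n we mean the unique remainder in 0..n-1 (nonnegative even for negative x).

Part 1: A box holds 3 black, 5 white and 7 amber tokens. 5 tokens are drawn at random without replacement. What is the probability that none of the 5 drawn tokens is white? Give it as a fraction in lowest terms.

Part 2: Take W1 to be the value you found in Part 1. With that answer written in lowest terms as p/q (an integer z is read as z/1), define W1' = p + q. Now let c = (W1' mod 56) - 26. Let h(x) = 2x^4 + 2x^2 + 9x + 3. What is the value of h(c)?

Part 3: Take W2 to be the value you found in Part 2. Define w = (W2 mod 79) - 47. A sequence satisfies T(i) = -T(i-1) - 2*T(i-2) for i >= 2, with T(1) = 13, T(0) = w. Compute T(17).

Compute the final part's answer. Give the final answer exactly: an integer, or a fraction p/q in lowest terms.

5755

Part 1: total draws C(15,5) = 3003; favorable C(10,5) = 252; P = 12/143; answer 12/143
Part 2: W1 = 12/143; threaded value p + q = 155; c = 17; 2*(17)^4 + 2*(17)^2 + 9*(17)^1 + 3 = (167042) + (578) + (153) + (3) = 167776; answer 167776
Part 3: W2 = 167776; w = 12; T(2) = -1*(13) - 2*(12) = -37; iterating: T(2)=-37, T(3)=11, T(4)=63, T(5)=-85, T(6)=-41, T(7)=211, T(8)=-129, T(9)=-293, T(10)=551, T(11)=35, T(12)=-1137, T(13)=1067, T(14)=1207, T(15)=-3341, T(16)=927, T(17)=5755; answer 5755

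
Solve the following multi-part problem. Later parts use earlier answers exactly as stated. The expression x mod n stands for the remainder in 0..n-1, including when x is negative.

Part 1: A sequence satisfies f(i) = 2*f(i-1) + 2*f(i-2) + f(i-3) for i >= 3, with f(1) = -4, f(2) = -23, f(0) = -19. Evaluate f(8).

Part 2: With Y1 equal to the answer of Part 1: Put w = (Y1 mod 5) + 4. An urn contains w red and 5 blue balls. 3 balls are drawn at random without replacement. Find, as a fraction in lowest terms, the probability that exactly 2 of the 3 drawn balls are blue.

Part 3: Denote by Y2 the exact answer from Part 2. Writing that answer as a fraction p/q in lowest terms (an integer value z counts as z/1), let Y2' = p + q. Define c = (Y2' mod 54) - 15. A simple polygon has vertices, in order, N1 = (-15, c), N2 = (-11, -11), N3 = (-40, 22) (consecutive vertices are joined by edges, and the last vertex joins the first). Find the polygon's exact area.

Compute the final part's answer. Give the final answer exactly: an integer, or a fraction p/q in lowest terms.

Part 1: f(3) = 2*(-23) + 2*(-4) + 1*(-19) = -73; iterating: f(3)=-73, f(4)=-196, f(5)=-561, f(6)=-1587, f(7)=-4492, f(8)=-12719; answer -12719
Part 2: Y1 = -12719; w = 5; total draws C(10,3) = 120; favorable C(5,2)*C(5,1) = 50; P = 5/12; answer 5/12
Part 3: Y2 = 5/12; threaded value p + q = 17; c = 2; cross terms: (-15*-11 - -11*2)=187, (-11*22 - -40*-11)=-682, (-40*2 - -15*22)=250; twice the area = |-245| = 245; area = 245/2; answer 245/2

245/2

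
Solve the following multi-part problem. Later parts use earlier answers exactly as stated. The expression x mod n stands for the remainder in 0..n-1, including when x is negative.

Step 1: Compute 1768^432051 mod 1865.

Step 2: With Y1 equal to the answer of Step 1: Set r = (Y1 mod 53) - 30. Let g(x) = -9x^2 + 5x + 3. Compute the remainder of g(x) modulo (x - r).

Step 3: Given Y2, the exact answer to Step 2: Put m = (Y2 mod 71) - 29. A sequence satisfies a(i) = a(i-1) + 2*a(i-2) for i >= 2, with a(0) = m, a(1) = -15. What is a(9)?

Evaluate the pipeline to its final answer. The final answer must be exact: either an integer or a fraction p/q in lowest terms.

Step 1: squarings mod 1865: 1768^1=1768, 1768^2=84, 1768^4=1461, 1768^8=961, 1768^16=346, 1768^32=356, 1768^64=1781, 1768^128=1461, 1768^256=961, 1768^512=346, 1768^1024=356, 1768^2048=1781, 1768^4096=1461, 1768^8192=961, 1768^16384=346, 1768^32768=356, 1768^65536=1781, 1768^131072=1461, 1768^262144=961; 1768^432051 = 1768^1 * 1768^2 * 1768^16 * 1768^32 * 1768^128 * 1768^256 * 1768^512 * 1768^1024 * 1768^4096 * 1768^32768 * 1768^131072 * 1768^262144 = 1252 (mod 1865); answer 1252
Step 2: Y1 = 1252; r = 3; remainder = value at the root: -9*(3)^2 + 5*(3)^1 + 3 = (-81) + (15) + (3) = -63; answer -63
Step 3: Y2 = -63; m = -21; a(2) = 1*(-15) + 2*(-21) = -57; iterating: a(2)=-57, a(3)=-87, a(4)=-201, a(5)=-375, a(6)=-777, a(7)=-1527, a(8)=-3081, a(9)=-6135; answer -6135

-6135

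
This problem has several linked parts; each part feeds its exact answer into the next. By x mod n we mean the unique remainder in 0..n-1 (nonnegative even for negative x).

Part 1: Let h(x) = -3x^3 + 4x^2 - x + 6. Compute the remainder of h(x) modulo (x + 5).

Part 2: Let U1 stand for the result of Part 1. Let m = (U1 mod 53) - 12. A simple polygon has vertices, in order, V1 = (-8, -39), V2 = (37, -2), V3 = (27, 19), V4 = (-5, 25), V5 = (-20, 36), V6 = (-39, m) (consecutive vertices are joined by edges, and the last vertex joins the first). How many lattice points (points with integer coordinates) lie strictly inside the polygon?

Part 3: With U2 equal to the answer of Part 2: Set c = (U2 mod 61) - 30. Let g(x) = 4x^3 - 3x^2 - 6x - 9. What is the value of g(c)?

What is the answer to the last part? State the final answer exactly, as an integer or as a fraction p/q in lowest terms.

Part 1: remainder = value at the root: -3*(-5)^3 + 4*(-5)^2 - 1*(-5)^1 + 6 = (375) + (100) + (5) + (6) = 486; answer 486
Part 2: U1 = 486; m = -3; cross terms: (-8*-2 - 37*-39)=1459, (37*19 - 27*-2)=757, (27*25 - -5*19)=770, (-5*36 - -20*25)=320, (-20*-3 - -39*36)=1464, (-39*-39 - -8*-3)=1497; twice the area = |6267| = 6267; area = 6267/2; boundary points = 1 + 1 + 2 + 1 + 1 + 1 = 7; strictly interior points = area - boundary/2 + 1 = 3131; answer 3131
Part 3: U2 = 3131; c = -10; 4*(-10)^3 - 3*(-10)^2 - 6*(-10)^1 - 9 = (-4000) + (-300) + (60) + (-9) = -4249; answer -4249

-4249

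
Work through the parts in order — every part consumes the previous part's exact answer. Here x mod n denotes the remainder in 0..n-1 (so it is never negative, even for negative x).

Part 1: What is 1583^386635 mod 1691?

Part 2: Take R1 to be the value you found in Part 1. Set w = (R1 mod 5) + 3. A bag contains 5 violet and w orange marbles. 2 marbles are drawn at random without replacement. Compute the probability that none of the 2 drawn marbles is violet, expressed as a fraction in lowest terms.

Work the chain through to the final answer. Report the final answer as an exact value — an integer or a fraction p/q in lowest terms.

1/6

Part 1: squarings mod 1691: 1583^1=1583, 1583^2=1518, 1583^4=1182, 1583^8=358, 1583^16=1339, 1583^32=461, 1583^64=1146, 1583^128=1100, 1583^256=935, 1583^512=1669, 1583^1024=484, 1583^2048=898, 1583^4096=1488, 1583^8192=625, 1583^16384=4, 1583^32768=16, 1583^65536=256, 1583^131072=1278, 1583^262144=1469; 1583^386635 = 1583^1 * 1583^2 * 1583^8 * 1583^64 * 1583^512 * 1583^1024 * 1583^8192 * 1583^16384 * 1583^32768 * 1583^65536 * 1583^262144 = 61 (mod 1691); answer 61
Part 2: R1 = 61; w = 4; total draws C(9,2) = 36; favorable C(4,2) = 6; P = 1/6; answer 1/6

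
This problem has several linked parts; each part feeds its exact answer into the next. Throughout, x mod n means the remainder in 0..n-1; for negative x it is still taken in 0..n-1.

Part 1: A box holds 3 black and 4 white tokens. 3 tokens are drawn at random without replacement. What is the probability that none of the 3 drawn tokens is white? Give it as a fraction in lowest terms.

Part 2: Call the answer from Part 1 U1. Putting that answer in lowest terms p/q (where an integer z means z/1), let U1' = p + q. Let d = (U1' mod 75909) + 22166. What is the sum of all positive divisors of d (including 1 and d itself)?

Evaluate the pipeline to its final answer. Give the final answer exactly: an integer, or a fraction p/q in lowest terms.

Part 1: total draws C(7,3) = 35; favorable C(3,3) = 1; P = 1/35; answer 1/35
Part 2: U1 = 1/35; threaded value p + q = 36; d = 22202; 22202 = 2 * 17 * 653; sigma = (1 + 2) * (1 + 17) * (1 + 653) = 3 * 18 * 654 = 35316; answer 35316

35316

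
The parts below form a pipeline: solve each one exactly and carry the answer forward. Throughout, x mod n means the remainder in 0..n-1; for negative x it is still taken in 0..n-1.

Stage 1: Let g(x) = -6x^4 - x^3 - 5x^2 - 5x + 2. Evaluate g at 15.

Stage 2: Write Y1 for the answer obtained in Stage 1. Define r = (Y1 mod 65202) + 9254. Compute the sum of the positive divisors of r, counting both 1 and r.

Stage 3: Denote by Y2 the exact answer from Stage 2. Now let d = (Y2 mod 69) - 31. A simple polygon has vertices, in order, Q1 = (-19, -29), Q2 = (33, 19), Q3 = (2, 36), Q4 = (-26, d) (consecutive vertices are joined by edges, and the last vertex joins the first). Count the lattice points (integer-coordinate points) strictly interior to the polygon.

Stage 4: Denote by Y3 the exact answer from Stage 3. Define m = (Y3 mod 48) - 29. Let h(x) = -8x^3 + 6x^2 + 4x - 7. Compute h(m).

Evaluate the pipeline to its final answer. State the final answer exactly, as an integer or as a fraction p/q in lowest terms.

56955

Stage 1: -6*(15)^4 - 1*(15)^3 - 5*(15)^2 - 5*(15)^1 + 2 = (-303750) + (-3375) + (-1125) + (-75) + (2) = -308323; answer -308323
Stage 2: Y1 = -308323; r = 26941; 26941 = 29 * 929; sigma = (1 + 29) * (1 + 929) = 30 * 930 = 27900; answer 27900
Stage 3: Y2 = 27900; d = -7; cross terms: (-19*19 - 33*-29)=596, (33*36 - 2*19)=1150, (2*-7 - -26*36)=922, (-26*-29 - -19*-7)=621; twice the area = |3289| = 3289; area = 3289/2; boundary points = 4 + 1 + 1 + 1 = 7; strictly interior points = area - boundary/2 + 1 = 1642; answer 1642
Stage 4: Y3 = 1642; m = -19; -8*(-19)^3 + 6*(-19)^2 + 4*(-19)^1 - 7 = (54872) + (2166) + (-76) + (-7) = 56955; answer 56955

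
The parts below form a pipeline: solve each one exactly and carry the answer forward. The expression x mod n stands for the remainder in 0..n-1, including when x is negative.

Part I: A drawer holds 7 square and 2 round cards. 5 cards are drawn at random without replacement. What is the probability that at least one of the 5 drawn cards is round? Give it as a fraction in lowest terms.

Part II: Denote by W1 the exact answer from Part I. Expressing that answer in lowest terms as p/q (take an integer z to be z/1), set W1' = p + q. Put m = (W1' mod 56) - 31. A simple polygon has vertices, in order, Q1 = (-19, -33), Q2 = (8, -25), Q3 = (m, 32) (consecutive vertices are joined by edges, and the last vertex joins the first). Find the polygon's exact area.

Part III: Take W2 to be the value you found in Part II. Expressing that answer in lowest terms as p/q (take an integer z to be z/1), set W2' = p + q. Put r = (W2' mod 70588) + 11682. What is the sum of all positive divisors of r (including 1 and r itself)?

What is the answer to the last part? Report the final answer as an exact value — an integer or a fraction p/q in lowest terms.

Part I: total draws C(9,5) = 126; complement C(7,5) = 21; favorable 126 - 21 = 105; P = 5/6; answer 5/6
Part II: W1 = 5/6; threaded value p + q = 11; m = -20; cross terms: (-19*-25 - 8*-33)=739, (8*32 - -20*-25)=-244, (-20*-33 - -19*32)=1268; twice the area = |1763| = 1763; area = 1763/2; answer 1763/2
Part III: W2 = 1763/2; threaded value p + q = 1765; r = 13447; 13447 = 7 * 17 * 113; sigma = (1 + 7) * (1 + 17) * (1 + 113) = 8 * 18 * 114 = 16416; answer 16416

16416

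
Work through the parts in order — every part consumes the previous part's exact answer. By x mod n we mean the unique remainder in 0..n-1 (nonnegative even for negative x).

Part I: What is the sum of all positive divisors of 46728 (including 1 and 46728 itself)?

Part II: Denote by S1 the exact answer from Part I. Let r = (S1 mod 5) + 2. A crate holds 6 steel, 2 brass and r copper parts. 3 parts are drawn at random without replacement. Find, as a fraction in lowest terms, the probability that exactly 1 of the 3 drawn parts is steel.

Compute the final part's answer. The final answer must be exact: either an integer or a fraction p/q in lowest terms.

Part I: 46728 = 2^3 * 3^2 * 11 * 59; sigma = (1 + 2 + 4 + 8) * (1 + 3 + 9) * (1 + 11) * (1 + 59) = 15 * 13 * 12 * 60 = 140400; answer 140400
Part II: S1 = 140400; r = 2; total draws C(10,3) = 120; favorable C(6,1)*C(4,2) = 36; P = 3/10; answer 3/10

3/10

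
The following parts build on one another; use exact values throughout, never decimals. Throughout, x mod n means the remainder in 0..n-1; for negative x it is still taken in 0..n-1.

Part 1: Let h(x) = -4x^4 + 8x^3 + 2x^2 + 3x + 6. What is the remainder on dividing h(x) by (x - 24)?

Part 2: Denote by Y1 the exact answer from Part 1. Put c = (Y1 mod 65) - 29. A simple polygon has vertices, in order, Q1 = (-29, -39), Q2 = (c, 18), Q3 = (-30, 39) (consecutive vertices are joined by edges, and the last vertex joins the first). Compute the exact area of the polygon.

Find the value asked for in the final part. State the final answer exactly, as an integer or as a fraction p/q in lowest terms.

Part 1: remainder = value at the root: -4*(24)^4 + 8*(24)^3 + 2*(24)^2 + 3*(24)^1 + 6 = (-1327104) + (110592) + (1152) + (72) + (6) = -1215282; answer -1215282
Part 2: Y1 = -1215282; c = -6; cross terms: (-29*18 - -6*-39)=-756, (-6*39 - -30*18)=306, (-30*-39 - -29*39)=2301; twice the area = |1851| = 1851; area = 1851/2; answer 1851/2

1851/2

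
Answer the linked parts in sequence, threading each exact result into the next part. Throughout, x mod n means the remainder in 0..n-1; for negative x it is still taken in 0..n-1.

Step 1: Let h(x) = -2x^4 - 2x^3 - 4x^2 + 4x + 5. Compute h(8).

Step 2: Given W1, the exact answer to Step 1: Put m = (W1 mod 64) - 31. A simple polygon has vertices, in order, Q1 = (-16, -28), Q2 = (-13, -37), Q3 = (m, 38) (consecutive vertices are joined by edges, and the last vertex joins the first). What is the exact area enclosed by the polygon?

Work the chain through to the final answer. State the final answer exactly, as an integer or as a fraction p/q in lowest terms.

198

Step 1: -2*(8)^4 - 2*(8)^3 - 4*(8)^2 + 4*(8)^1 + 5 = (-8192) + (-1024) + (-256) + (32) + (5) = -9435; answer -9435
Step 2: W1 = -9435; m = 6; cross terms: (-16*-37 - -13*-28)=228, (-13*38 - 6*-37)=-272, (6*-28 - -16*38)=440; twice the area = |396| = 396; area = 198; answer 198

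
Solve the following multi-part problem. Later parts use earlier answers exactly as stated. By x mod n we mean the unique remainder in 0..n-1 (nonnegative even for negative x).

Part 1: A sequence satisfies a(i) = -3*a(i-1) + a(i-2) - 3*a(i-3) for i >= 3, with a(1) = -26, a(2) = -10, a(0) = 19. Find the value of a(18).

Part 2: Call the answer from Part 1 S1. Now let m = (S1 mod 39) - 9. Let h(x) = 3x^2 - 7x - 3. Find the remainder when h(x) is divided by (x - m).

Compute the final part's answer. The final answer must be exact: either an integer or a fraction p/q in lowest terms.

Part 1: a(3) = -3*(-10) + 1*(-26) - 3*(19) = -53; iterating: a(3)=-53, a(4)=227, a(5)=-704, a(6)=2498, a(7)=-8879, a(8)=31247, a(9)=-110114, a(10)=388226, a(11)=-1368533, a(12)=4824167, a(13)=-17005712, a(14)=59946902, a(15)=-211318919, a(16)=744920795, a(17)=-2625922010, a(18)=9256643582; answer 9256643582
Part 2: S1 = 9256643582; m = 8; remainder = value at the root: 3*(8)^2 - 7*(8)^1 - 3 = (192) + (-56) + (-3) = 133; answer 133

133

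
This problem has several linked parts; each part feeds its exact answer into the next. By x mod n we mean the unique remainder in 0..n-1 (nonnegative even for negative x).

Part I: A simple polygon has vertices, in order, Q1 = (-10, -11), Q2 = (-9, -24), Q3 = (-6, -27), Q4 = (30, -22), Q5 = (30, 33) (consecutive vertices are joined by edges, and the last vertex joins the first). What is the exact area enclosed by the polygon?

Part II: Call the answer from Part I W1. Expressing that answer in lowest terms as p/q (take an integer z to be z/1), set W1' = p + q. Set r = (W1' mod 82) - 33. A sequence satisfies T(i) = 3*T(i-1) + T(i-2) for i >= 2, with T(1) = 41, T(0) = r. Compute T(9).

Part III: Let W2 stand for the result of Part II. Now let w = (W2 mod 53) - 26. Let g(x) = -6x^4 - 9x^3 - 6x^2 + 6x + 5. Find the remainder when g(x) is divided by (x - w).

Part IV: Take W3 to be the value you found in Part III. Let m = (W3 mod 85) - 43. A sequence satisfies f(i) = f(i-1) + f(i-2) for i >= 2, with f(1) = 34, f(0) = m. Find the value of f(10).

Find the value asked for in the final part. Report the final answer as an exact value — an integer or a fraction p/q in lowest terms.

Part I: cross terms: (-10*-24 - -9*-11)=141, (-9*-27 - -6*-24)=99, (-6*-22 - 30*-27)=942, (30*33 - 30*-22)=1650, (30*-11 - -10*33)=0; twice the area = |2832| = 2832; area = 1416; answer 1416
Part II: W1 = 1416; threaded value p + q = 1417; r = -10; T(2) = 3*(41) + 1*(-10) = 113; iterating: T(2)=113, T(3)=380, T(4)=1253, T(5)=4139, T(6)=13670, T(7)=45149, T(8)=149117, T(9)=492500; answer 492500
Part III: W2 = 492500; w = -2; remainder = value at the root: -6*(-2)^4 - 9*(-2)^3 - 6*(-2)^2 + 6*(-2)^1 + 5 = (-96) + (72) + (-24) + (-12) + (5) = -55; answer -55
Part IV: W3 = -55; m = -13; f(2) = 1*(34) + 1*(-13) = 21; iterating: f(2)=21, f(3)=55, f(4)=76, f(5)=131, f(6)=207, f(7)=338, f(8)=545, f(9)=883, f(10)=1428; answer 1428

1428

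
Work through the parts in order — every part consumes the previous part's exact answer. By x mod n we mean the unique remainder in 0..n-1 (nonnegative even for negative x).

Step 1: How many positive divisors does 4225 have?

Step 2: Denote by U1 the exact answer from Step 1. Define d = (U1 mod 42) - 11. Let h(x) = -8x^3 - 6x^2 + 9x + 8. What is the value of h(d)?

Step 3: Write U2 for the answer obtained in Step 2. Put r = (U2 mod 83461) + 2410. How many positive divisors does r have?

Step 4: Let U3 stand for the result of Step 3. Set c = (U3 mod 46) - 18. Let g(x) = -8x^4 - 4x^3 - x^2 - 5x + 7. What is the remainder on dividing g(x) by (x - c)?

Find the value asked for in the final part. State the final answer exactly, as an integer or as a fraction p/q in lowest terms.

Step 1: 4225 = 5^2 * 13^2; number of divisors = (2+1) * (2+1) = 9; answer 9
Step 2: U1 = 9; d = -2; -8*(-2)^3 - 6*(-2)^2 + 9*(-2)^1 + 8 = (64) + (-24) + (-18) + (8) = 30; answer 30
Step 3: U2 = 30; r = 2440; 2440 = 2^3 * 5 * 61; number of divisors = (3+1) * (1+1) * (1+1) = 16; answer 16
Step 4: U3 = 16; c = -2; remainder = value at the root: -8*(-2)^4 - 4*(-2)^3 - 1*(-2)^2 - 5*(-2)^1 + 7 = (-128) + (32) + (-4) + (10) + (7) = -83; answer -83

-83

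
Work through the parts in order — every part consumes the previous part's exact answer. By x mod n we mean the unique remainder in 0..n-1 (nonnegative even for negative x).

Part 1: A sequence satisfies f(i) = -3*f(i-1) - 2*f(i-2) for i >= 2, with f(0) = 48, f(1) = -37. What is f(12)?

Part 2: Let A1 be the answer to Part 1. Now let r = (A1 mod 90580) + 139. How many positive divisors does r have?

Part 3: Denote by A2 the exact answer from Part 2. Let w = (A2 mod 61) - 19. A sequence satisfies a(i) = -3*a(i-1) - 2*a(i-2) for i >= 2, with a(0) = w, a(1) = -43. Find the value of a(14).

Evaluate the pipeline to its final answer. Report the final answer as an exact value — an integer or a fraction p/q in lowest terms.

Part 1: f(2) = -3*(-37) - 2*(48) = 15; iterating: f(2)=15, f(3)=29, f(4)=-117, f(5)=293, f(6)=-645, f(7)=1349, f(8)=-2757, f(9)=5573, f(10)=-11205, f(11)=22469, f(12)=-44997; answer -44997
Part 2: A1 = -44997; r = 45722; 45722 = 2 * 22861; number of divisors = (1+1) * (1+1) = 4; answer 4
Part 3: A2 = 4; w = -15; a(2) = -3*(-43) - 2*(-15) = 159; iterating: a(2)=159, a(3)=-391, a(4)=855, a(5)=-1783, a(6)=3639, a(7)=-7351, a(8)=14775, a(9)=-29623, a(10)=59319, a(11)=-118711, a(12)=237495, a(13)=-475063, a(14)=950199; answer 950199

950199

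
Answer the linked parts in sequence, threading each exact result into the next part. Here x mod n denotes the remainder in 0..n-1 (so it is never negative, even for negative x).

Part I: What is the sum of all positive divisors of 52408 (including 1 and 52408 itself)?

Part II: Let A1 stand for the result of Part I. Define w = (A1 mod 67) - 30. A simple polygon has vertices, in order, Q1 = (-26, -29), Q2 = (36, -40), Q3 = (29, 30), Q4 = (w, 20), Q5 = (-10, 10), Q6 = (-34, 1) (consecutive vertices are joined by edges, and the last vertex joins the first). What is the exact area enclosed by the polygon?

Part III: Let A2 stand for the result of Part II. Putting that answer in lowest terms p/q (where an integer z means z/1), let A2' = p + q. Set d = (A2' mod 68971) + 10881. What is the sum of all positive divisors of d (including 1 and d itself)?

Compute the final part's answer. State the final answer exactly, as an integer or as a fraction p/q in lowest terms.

19840

Part I: 52408 = 2^3 * 6551; sigma = (1 + 2 + 4 + 8) * (1 + 6551) = 15 * 6552 = 98280; answer 98280
Part II: A1 = 98280; w = 28; cross terms: (-26*-40 - 36*-29)=2084, (36*30 - 29*-40)=2240, (29*20 - 28*30)=-260, (28*10 - -10*20)=480, (-10*1 - -34*10)=330, (-34*-29 - -26*1)=1012; twice the area = |5886| = 5886; area = 2943; answer 2943
Part III: A2 = 2943; threaded value p + q = 2944; d = 13825; 13825 = 5^2 * 7 * 79; sigma = (1 + 5 + 25) * (1 + 7) * (1 + 79) = 31 * 8 * 80 = 19840; answer 19840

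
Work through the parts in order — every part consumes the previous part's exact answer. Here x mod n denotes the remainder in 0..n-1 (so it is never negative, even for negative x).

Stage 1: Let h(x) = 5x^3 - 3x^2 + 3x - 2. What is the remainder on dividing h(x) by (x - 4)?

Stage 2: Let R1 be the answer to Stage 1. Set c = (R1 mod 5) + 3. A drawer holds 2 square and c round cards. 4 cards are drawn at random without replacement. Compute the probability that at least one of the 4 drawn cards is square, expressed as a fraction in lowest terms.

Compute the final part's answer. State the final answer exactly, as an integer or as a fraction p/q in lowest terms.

6/7

Stage 1: remainder = value at the root: 5*(4)^3 - 3*(4)^2 + 3*(4)^1 - 2 = (320) + (-48) + (12) + (-2) = 282; answer 282
Stage 2: R1 = 282; c = 5; total draws C(7,4) = 35; complement C(5,4) = 5; favorable 35 - 5 = 30; P = 6/7; answer 6/7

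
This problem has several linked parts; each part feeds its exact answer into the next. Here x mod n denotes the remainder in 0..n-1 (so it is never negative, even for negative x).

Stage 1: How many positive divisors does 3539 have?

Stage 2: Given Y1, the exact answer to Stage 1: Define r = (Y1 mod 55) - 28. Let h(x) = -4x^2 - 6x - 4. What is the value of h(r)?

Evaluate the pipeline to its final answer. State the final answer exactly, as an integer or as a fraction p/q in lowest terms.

-2552

Stage 1: 3539 is prime, so its only divisors are 1 and 3539; count = 2; answer 2
Stage 2: Y1 = 2; r = -26; -4*(-26)^2 - 6*(-26)^1 - 4 = (-2704) + (156) + (-4) = -2552; answer -2552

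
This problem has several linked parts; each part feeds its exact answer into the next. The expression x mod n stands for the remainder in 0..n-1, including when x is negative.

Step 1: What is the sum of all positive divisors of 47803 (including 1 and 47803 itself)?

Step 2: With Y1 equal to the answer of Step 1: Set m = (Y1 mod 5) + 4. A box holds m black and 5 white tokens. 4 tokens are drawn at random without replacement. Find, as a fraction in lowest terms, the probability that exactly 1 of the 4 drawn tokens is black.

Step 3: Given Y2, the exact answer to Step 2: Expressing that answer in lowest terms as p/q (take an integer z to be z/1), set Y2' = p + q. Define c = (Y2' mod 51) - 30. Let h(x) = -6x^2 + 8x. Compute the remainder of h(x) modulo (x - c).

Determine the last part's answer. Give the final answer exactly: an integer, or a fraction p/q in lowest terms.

-8

Step 1: 47803 = 7 * 6829; sigma = (1 + 7) * (1 + 6829) = 8 * 6830 = 54640; answer 54640
Step 2: Y1 = 54640; m = 4; total draws C(9,4) = 126; favorable C(4,1)*C(5,3) = 40; P = 20/63; answer 20/63
Step 3: Y2 = 20/63; threaded value p + q = 83; c = 2; remainder = value at the root: -6*(2)^2 + 8*(2)^1 = (-24) + (16) = -8; answer -8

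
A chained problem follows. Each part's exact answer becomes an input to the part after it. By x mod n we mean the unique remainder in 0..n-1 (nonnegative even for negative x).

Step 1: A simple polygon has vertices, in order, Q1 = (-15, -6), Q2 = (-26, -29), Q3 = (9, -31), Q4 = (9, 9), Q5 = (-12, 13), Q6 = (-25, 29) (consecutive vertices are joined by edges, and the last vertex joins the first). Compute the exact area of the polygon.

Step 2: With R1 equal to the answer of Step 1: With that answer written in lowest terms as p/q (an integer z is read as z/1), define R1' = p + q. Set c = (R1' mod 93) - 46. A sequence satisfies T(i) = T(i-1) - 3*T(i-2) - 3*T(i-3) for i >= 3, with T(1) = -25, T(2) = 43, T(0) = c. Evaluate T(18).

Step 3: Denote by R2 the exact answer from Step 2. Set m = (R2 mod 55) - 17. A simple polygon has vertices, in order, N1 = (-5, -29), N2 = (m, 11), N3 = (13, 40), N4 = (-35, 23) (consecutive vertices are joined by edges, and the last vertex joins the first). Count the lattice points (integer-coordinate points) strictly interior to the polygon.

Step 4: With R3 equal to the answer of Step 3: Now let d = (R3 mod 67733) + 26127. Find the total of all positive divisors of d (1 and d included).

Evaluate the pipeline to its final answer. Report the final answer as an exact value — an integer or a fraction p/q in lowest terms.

Step 1: cross terms: (-15*-29 - -26*-6)=279, (-26*-31 - 9*-29)=1067, (9*9 - 9*-31)=360, (9*13 - -12*9)=225, (-12*29 - -25*13)=-23, (-25*-6 - -15*29)=585; twice the area = |2493| = 2493; area = 2493/2; answer 2493/2
Step 2: R1 = 2493/2; threaded value p + q = 2495; c = 31; T(3) = 1*(43) - 3*(-25) - 3*(31) = 25; iterating: T(3)=25, T(4)=-29, T(5)=-233, T(6)=-221, T(7)=565, T(8)=1927, T(9)=895, T(10)=-6581, T(11)=-15047, T(12)=2011, T(13)=66895, T(14)=106003, T(15)=-100715, T(16)=-619409, T(17)=-635273, T(18)=1525099; answer 1525099
Step 3: R2 = 1525099; m = -13; cross terms: (-5*11 - -13*-29)=-432, (-13*40 - 13*11)=-663, (13*23 - -35*40)=1699, (-35*-29 - -5*23)=1130; twice the area = |1734| = 1734; area = 867; boundary points = 8 + 1 + 1 + 2 = 12; strictly interior points = area - boundary/2 + 1 = 862; answer 862
Step 4: R3 = 862; d = 26989; 26989 = 137 * 197; sigma = (1 + 137) * (1 + 197) = 138 * 198 = 27324; answer 27324

27324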